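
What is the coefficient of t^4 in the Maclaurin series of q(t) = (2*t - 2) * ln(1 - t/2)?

-5/96

Shift and add copies of the series according to the polynomial's terms.
q(0) = 0
q′(0) = 1
q′′(0) = -3/2
q′′′(0) = -1
q^(4)(0) = -5/4
So c_4 = q^(4)(0)/4! = -5/96.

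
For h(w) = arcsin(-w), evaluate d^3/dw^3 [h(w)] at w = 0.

-1

Apply the Taylor formula c_k = f^(k)(a)/k!.
From the series, [w^3] h = -1/6; multiply by 3! = 6 to get -1.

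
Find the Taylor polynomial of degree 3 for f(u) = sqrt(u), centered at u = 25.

Apply the Taylor formula c_k = f^(k)(a)/k!.
f(25) = 5
f′(25) = 1/10
f′′(25) = -1/500
f′′′(25) = 3/25000

(u - 25)^3/50000 - (u - 25)^2/1000 + (u - 25)/10 + 5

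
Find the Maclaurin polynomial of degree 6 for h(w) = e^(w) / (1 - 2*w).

75973*w^6/720 + 6331*w^5/120 + 211*w^4/8 + 79*w^3/6 + 13*w^2/2 + 3*w + 1

Expand 1/(denominator) as a geometric series and multiply by the numerator's series.
h(0) = 1
h′(0) = 3
h′′(0) = 13
h′′′(0) = 79
h^(4)(0) = 633
h^(5)(0) = 6331
h^(6)(0) = 75973
Dividing each by k! gives the coefficients c_0, ..., c_6.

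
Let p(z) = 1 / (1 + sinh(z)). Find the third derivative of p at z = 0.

-7

Write 1/(1+u) = 1 - u + u^2 - u^3 + ... and substitute the series for u.
The coefficient of z^3 in the expansion is -7/6, so p′′′(0) = 3! * (-7/6) = -7.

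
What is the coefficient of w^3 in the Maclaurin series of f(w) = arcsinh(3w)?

-9/2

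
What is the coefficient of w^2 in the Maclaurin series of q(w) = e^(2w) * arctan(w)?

2

Multiply the two series term by term and collect like powers.
[w^0] = 0;  [w^1] = 1;  [w^2] = 2.
So c_2 = q′′(0)/2! = 2.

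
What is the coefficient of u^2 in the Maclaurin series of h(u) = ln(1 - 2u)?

-2

[u^0] = 0;  [u^1] = -2;  [u^2] = -2.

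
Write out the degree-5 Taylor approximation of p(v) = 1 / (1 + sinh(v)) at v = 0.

Expand as Σ (-1)^k u^k with u equal to the inner function's series.
[v^0] = 1;  [v^1] = -1;  [v^2] = 1;  [v^3] = -7/6;  [v^4] = 4/3;  [v^5] = -181/120.

-181*v^5/120 + 4*v^4/3 - 7*v^3/6 + v^2 - v + 1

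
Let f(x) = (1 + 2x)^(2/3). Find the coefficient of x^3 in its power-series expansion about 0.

Apply the Taylor formula c_k = f^(k)(a)/k!.
So c_3 = f′′′(0)/3! = 32/81.

32/81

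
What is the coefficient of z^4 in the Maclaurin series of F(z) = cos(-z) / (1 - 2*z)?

Multiply the numerator's expansion by the denominator's geometric series.
[z^0] = 1;  [z^1] = 2;  [z^2] = 7/2;  [z^3] = 7;  [z^4] = 337/24.

337/24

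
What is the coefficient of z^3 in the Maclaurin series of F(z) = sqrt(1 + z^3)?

1/2

[z^0] = 1;  [z^1] = 0;  [z^2] = 0;  [z^3] = 1/2.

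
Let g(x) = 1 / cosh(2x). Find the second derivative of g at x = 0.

Invert the denominator's series and multiply.
The coefficient of x^2 in the expansion is -2, so g′′(0) = 2! * (-2) = -4.

-4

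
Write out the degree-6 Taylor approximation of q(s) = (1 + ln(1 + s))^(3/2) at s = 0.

Plug the Maclaurin series of the inner function into that of the outer and collect terms.
q(0) = 1
q′(0) = 3/2
q′′(0) = -3/4
q′′′(0) = 3/8
q^(4)(0) = 33/16
q^(5)(0) = -693/32
q^(6)(0) = 11757/64
Then c_k = q^(k)(0)/k! gives each Taylor coefficient.

3919*s^6/15360 - 231*s^5/1280 + 11*s^4/128 + s^3/16 - 3*s^2/8 + 3*s/2 + 1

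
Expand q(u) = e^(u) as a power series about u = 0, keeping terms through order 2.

u^2/2 + u + 1

q(0) = 1
q′(0) = 1
q′′(0) = 1
Then c_k = q^(k)(0)/k! gives each Taylor coefficient.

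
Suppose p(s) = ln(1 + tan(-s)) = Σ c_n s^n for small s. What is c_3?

-2/3

Plug the Maclaurin series of the inner function into that of the outer and collect terms.
p(0) = 0
p′(0) = -1
p′′(0) = -1
p′′′(0) = -4
So c_3 = p′′′(0)/3! = -2/3.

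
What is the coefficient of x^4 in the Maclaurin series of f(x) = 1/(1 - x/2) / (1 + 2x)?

Expand each factor separately, then convolve coefficients.
f(0) = 1
f′(0) = -3/2
f′′(0) = 13/2
f′′′(0) = -153/4
f^(4)(0) = 615/2
So c_4 = f^(4)(0)/4! = 205/16.

205/16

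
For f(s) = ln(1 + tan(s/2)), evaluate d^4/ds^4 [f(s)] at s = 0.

-7/8

Substitute the inner expansion into the outer series and collect powers.
The coefficient of s^4 in the expansion is -7/192, so f^(4)(0) = 4! * (-7/192) = -7/8.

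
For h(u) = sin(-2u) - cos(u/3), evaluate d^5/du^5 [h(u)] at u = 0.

-32

Combine the two series term by term.
From the series, [u^5] h = -4/15; multiply by 5! = 120 to get -32.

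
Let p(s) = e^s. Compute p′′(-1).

Apply the Taylor formula c_k = f^(k)(a)/k!.
The coefficient of (s + 1)^2 in the expansion is e^(-1)/2, so p′′(-1) = 2! * (e^(-1)/2) = e^(-1).

e^(-1)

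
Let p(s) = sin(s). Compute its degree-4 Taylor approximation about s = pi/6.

(s - pi/6)^4/48 - sqrt(3)*(s - pi/6)^3/12 - (s - pi/6)^2/4 + sqrt(3)*(s - pi/6)/2 + 1/2

p(pi/6) = 1/2
p′(pi/6) = sqrt(3)/2
p′′(pi/6) = -1/2
p′′′(pi/6) = -sqrt(3)/2
p^(4)(pi/6) = 1/2
Then c_k = p^(k)(pi/6)/k! gives each Taylor coefficient.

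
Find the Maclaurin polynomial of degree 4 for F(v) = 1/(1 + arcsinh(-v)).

2*v^4/3 + 5*v^3/6 + v^2 + v + 1

Let u equal the inner series; expand the outer function in u and truncate.
F(0) = 1
F′(0) = 1
F′′(0) = 2
F′′′(0) = 5
F^(4)(0) = 16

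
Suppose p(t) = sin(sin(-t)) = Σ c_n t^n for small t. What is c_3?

Let u equal the inner series; expand the outer function in u and truncate.
[t^0] = 0;  [t^1] = -1;  [t^2] = 0;  [t^3] = 1/3.

1/3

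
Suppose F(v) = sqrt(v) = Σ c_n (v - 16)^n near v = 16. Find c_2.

-1/512

c_2 = F′′(16)/2! = -1/512.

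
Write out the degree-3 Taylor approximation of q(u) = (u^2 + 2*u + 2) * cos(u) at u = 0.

Shift and add copies of the series according to the polynomial's terms.

-u^3 + 2*u + 2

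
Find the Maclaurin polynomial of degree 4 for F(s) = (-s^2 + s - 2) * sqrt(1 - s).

Shift and add copies of the series according to the polynomial's terms.
F(0) = -2
F′(0) = 2
F′′(0) = -5/2
F′′′(0) = 3
F^(4)(0) = 27/8
The Taylor polynomial is Σ F^(k)(0)/k! · s^k.

9*s^4/64 + s^3/2 - 5*s^2/4 + 2*s - 2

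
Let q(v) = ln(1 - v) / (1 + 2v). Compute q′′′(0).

-20

Take the Cauchy product of the two expansions.
The coefficient of v^3 in the expansion is -10/3, so q′′′(0) = 3! * (-10/3) = -20.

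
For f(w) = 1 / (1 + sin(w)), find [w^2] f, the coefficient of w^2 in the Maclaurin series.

1

Expand as Σ (-1)^k u^k with u equal to the inner function's series.
f(0) = 1
f′(0) = -1
f′′(0) = 2
The Taylor polynomial is Σ f^(k)(0)/k! · w^k.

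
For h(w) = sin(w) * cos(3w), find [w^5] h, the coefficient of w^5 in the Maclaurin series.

Write out both Maclaurin series and multiply, keeping only the needed powers.
[w^0] = 0;  [w^1] = 1;  [w^2] = 0;  [w^3] = -14/3;  [w^4] = 0;  [w^5] = 62/15.

62/15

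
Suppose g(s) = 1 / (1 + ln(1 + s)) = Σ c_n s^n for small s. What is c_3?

-7/3

Write 1/(1+u) = 1 - u + u^2 - u^3 + ... and substitute the series for u.
So c_3 = g′′′(0)/3! = -7/3.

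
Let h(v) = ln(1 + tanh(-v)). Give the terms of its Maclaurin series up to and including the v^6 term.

Let u equal the inner series; expand the outer function in u and truncate.
[v^0] = 0;  [v^1] = -1;  [v^2] = -1/2;  [v^3] = 0;  [v^4] = 1/12;  [v^5] = 0;  [v^6] = -1/45.

-v^6/45 + v^4/12 - v^2/2 - v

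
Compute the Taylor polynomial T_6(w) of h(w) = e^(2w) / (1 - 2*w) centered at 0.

Expand 1/(denominator) as a geometric series and multiply by the numerator's series.
h(0) = 1
h′(0) = 4
h′′(0) = 20
h′′′(0) = 128
h^(4)(0) = 1040
h^(5)(0) = 10432
h^(6)(0) = 125248
Then c_k = h^(k)(0)/k! gives each Taylor coefficient.

7828*w^6/45 + 1304*w^5/15 + 130*w^4/3 + 64*w^3/3 + 10*w^2 + 4*w + 1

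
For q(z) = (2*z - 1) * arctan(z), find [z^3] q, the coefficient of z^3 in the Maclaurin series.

1/3

Shift and add copies of the series according to the polynomial's terms.
[z^0] = 0;  [z^1] = -1;  [z^2] = 2;  [z^3] = 1/3.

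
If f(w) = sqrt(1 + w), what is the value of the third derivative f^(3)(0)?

From the series, [w^3] f = 1/16; multiply by 3! = 6 to get 3/8.

3/8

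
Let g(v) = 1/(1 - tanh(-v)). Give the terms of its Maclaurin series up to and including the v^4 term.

Let u equal the inner series; expand the outer function in u and truncate.
[v^0] = 1;  [v^1] = -1;  [v^2] = 1;  [v^3] = -2/3;  [v^4] = 1/3.

v^4/3 - 2*v^3/3 + v^2 - v + 1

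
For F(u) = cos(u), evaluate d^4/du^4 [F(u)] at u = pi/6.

Apply the Taylor formula c_k = f^(k)(a)/k!.
The coefficient of (u - pi/6)^4 in the expansion is sqrt(3)/48, so F^(4)(pi/6) = 4! * (sqrt(3)/48) = sqrt(3)/2.

sqrt(3)/2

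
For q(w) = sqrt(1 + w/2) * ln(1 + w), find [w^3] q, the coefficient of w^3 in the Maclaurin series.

17/96

Write out both Maclaurin series and multiply, keeping only the needed powers.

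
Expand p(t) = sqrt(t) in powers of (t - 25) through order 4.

-(t - 25)^4/2000000 + (t - 25)^3/50000 - (t - 25)^2/1000 + (t - 25)/10 + 5

Differentiate repeatedly and evaluate at the center.
[(t - 25)^0] = 5;  [(t - 25)^1] = 1/10;  [(t - 25)^2] = -1/1000;  [(t - 25)^3] = 1/50000;  [(t - 25)^4] = -1/2000000.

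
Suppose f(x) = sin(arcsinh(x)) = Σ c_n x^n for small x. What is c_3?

-1/3

Plug the Maclaurin series of the inner function into that of the outer and collect terms.
f(0) = 0
f′(0) = 1
f′′(0) = 0
f′′′(0) = -2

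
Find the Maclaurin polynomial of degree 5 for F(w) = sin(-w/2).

-w^5/3840 + w^3/48 - w/2

F(0) = 0
F′(0) = -1/2
F′′(0) = 0
F′′′(0) = 1/8
F^(4)(0) = 0
F^(5)(0) = -1/32
The Taylor polynomial is Σ F^(k)(0)/k! · w^k.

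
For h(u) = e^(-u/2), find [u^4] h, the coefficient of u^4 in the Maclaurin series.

h(0) = 1
h′(0) = -1/2
h′′(0) = 1/4
h′′′(0) = -1/8
h^(4)(0) = 1/16

1/384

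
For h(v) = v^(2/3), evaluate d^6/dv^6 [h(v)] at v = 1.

The coefficient of (v - 1)^6 in the expansion is -91/6561, so h^(6)(1) = 6! * (-91/6561) = -7280/729.

-7280/729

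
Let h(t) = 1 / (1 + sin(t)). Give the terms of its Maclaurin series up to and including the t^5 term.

-61*t^5/120 + 2*t^4/3 - 5*t^3/6 + t^2 - t + 1

Write 1/(1+u) = 1 - u + u^2 - u^3 + ... and substitute the series for u.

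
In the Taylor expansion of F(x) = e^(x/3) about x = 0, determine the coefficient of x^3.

1/162

F(0) = 1
F′(0) = 1/3
F′′(0) = 1/9
F′′′(0) = 1/27
Then c_k = F^(k)(0)/k! gives each Taylor coefficient.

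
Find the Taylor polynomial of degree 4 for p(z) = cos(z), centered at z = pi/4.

sqrt(2)*(z - pi/4)^4/48 + sqrt(2)*(z - pi/4)^3/12 - sqrt(2)*(z - pi/4)^2/4 - sqrt(2)*(z - pi/4)/2 + sqrt(2)/2

[(z - pi/4)^0] = sqrt(2)/2;  [(z - pi/4)^1] = -sqrt(2)/2;  [(z - pi/4)^2] = -sqrt(2)/4;  [(z - pi/4)^3] = sqrt(2)/12;  [(z - pi/4)^4] = sqrt(2)/48.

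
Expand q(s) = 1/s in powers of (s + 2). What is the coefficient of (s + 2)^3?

Differentiate repeatedly and evaluate at the center.

-1/16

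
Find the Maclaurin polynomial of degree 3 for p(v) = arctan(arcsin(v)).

Compose series: expand the inner function first, then feed it into the outer expansion.
p(0) = 0
p′(0) = 1
p′′(0) = 0
p′′′(0) = -1
The Taylor polynomial is Σ p^(k)(0)/k! · v^k.

-v^3/6 + v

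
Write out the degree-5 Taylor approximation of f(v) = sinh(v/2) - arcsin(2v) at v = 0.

-1843*v^5/768 - 21*v^3/16 - 3*v/2

Expand each term separately and add.
f(0) = 0
f′(0) = -3/2
f′′(0) = 0
f′′′(0) = -63/8
f^(4)(0) = 0
f^(5)(0) = -9215/32
Dividing each by k! gives the coefficients c_0, ..., c_5.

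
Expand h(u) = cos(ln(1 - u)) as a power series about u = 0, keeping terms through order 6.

-19*u^6/72 - u^5/3 - 5*u^4/12 - u^3/2 - u^2/2 + 1

Compose series: expand the inner function first, then feed it into the outer expansion.
h(0) = 1
h′(0) = 0
h′′(0) = -1
h′′′(0) = -3
h^(4)(0) = -10
h^(5)(0) = -40
h^(6)(0) = -190
Dividing each by k! gives the coefficients c_0, ..., c_6.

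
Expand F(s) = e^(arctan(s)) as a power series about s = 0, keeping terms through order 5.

Let u equal the inner series; expand the outer function in u and truncate.
[s^0] = 1;  [s^1] = 1;  [s^2] = 1/2;  [s^3] = -1/6;  [s^4] = -7/24;  [s^5] = 1/24.

s^5/24 - 7*s^4/24 - s^3/6 + s^2/2 + s + 1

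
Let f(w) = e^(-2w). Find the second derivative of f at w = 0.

Compute the successive derivatives at the expansion point and divide by k!.
The coefficient of w^2 in the expansion is 2, so f′′(0) = 2! * (2) = 4.

4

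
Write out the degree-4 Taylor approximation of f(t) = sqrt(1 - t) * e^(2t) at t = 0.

Expand each factor separately, then convolve coefficients.
f(0) = 1
f′(0) = 3/2
f′′(0) = 7/4
f′′′(0) = 1/8
f^(4)(0) = -159/16

-53*t^4/128 + t^3/48 + 7*t^2/8 + 3*t/2 + 1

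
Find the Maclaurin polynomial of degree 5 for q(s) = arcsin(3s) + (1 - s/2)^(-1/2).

746811*s^5/40960 + 35*s^4/2048 + 581*s^3/128 + 3*s^2/32 + 13*s/4 + 1

Expand each term separately and add.
q(0) = 1
q′(0) = 13/4
q′′(0) = 3/16
q′′′(0) = 1743/64
q^(4)(0) = 105/256
q^(5)(0) = 2240433/1024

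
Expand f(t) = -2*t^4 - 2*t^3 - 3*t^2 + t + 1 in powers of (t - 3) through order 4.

Apply the Taylor formula c_k = f^(k)(a)/k!.
f(3) = -239
f′(3) = -287
f′′(3) = -258
f′′′(3) = -156
f^(4)(3) = -48
Dividing each by k! gives the coefficients c_0, ..., c_4.

-2*(t - 3)^4 - 26*(t - 3)^3 - 129*(t - 3)^2 - 287*(t - 3) - 239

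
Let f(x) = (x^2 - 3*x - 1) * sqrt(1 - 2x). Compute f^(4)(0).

Distribute the polynomial across the series and collect like powers.
From the series, [x^4] f = 13/8; multiply by 4! = 24 to get 39.

39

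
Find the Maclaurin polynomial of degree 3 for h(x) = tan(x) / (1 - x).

4*x^3/3 + x^2 + x

Expand each factor separately, then convolve coefficients.
h(0) = 0
h′(0) = 1
h′′(0) = 2
h′′′(0) = 8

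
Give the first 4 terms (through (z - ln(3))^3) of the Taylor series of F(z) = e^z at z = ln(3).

Compute the successive derivatives at the expansion point and divide by k!.
[(z - ln(3))^0] = 3;  [(z - ln(3))^1] = 3;  [(z - ln(3))^2] = 3/2;  [(z - ln(3))^3] = 1/2.

(z - ln(3))^3/2 + 3*(z - ln(3))^2/2 + 3*(z - ln(3)) + 3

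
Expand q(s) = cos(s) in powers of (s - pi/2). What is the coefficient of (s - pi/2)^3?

Compute the successive derivatives at the expansion point and divide by k!.
q(pi/2) = 0
q′(pi/2) = -1
q′′(pi/2) = 0
q′′′(pi/2) = 1
So c_3 = q′′′(pi/2)/3! = 1/6.

1/6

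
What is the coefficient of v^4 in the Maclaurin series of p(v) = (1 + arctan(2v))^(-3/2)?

155/8

Compose series: expand the inner function first, then feed it into the outer expansion.
[v^0] = 1;  [v^1] = -3;  [v^2] = 15/2;  [v^3] = -27/2;  [v^4] = 155/8.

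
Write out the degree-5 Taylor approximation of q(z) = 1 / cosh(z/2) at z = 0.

Write the quotient as an unknown series and match coefficients against numerator = denominator · series.

5*z^4/384 - z^2/8 + 1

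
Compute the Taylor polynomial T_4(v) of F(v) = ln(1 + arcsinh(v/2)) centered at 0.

-v^4/192 + v^3/48 - v^2/8 + v/2

Compose series: expand the inner function first, then feed it into the outer expansion.
F(0) = 0
F′(0) = 1/2
F′′(0) = -1/4
F′′′(0) = 1/8
F^(4)(0) = -1/8
The Taylor polynomial is Σ F^(k)(0)/k! · v^k.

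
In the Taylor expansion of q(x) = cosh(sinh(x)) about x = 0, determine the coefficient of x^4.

5/24

Let u equal the inner series; expand the outer function in u and truncate.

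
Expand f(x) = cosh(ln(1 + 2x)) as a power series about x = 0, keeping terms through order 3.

Substitute the inner expansion into the outer series and collect powers.
f(0) = 1
f′(0) = 0
f′′(0) = 4
f′′′(0) = -24
Dividing each by k! gives the coefficients c_0, ..., c_3.

-4*x^3 + 2*x^2 + 1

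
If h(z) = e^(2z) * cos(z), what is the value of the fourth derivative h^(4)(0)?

Write out both Maclaurin series and multiply, keeping only the needed powers.
The coefficient of z^4 in the expansion is -7/24, so h^(4)(0) = 4! * (-7/24) = -7.

-7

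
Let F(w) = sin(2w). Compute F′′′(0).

The coefficient of w^3 in the expansion is -4/3, so F′′′(0) = 3! * (-4/3) = -8.

-8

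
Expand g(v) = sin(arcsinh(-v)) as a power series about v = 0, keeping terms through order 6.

-v^5/6 + v^3/3 - v

Substitute the inner expansion into the outer series and collect powers.
g(0) = 0
g′(0) = -1
g′′(0) = 0
g′′′(0) = 2
g^(4)(0) = 0
g^(5)(0) = -20
g^(6)(0) = 0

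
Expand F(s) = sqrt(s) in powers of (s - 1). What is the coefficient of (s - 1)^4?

Compute the successive derivatives at the expansion point and divide by k!.
[(s - 1)^0] = 1;  [(s - 1)^1] = 1/2;  [(s - 1)^2] = -1/8;  [(s - 1)^3] = 1/16;  [(s - 1)^4] = -5/128.

-5/128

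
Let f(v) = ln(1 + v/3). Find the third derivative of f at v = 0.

The coefficient of v^3 in the expansion is 1/81, so f′′′(0) = 3! * (1/81) = 2/27.

2/27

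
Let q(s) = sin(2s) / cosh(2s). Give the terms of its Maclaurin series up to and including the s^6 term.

48*s^5/5 - 16*s^3/3 + 2*s

Invert the denominator's series and multiply.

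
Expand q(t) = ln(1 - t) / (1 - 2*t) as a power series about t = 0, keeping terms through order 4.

-131*t^4/12 - 16*t^3/3 - 5*t^2/2 - t

Multiply the numerator's expansion by the denominator's geometric series.
q(0) = 0
q′(0) = -1
q′′(0) = -5
q′′′(0) = -32
q^(4)(0) = -262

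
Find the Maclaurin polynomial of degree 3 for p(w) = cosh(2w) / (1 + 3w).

-33*w^3 + 11*w^2 - 3*w + 1

Write out both Maclaurin series and multiply, keeping only the needed powers.
p(0) = 1
p′(0) = -3
p′′(0) = 22
p′′′(0) = -198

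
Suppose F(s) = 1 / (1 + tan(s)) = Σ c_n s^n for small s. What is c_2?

Write 1/(1+u) = 1 - u + u^2 - u^3 + ... and substitute the series for u.
F(0) = 1
F′(0) = -1
F′′(0) = 2
The Taylor polynomial is Σ F^(k)(0)/k! · s^k.

1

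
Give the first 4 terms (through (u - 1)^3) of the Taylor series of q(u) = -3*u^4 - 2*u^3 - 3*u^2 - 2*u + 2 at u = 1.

-14*(u - 1)^3 - 27*(u - 1)^2 - 26*(u - 1) - 8

Differentiate repeatedly and evaluate at the center.
q(1) = -8
q′(1) = -26
q′′(1) = -54
q′′′(1) = -84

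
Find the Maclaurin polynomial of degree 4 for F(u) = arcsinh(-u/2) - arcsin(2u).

-21*u^3/16 - 5*u/2

Expand each term separately and add.
F(0) = 0
F′(0) = -5/2
F′′(0) = 0
F′′′(0) = -63/8
F^(4)(0) = 0
Dividing each by k! gives the coefficients c_0, ..., c_4.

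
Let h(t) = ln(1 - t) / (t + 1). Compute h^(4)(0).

14

Multiply the numerator's expansion by the denominator's geometric series.
The coefficient of t^4 in the expansion is 7/12, so h^(4)(0) = 4! * (7/12) = 14.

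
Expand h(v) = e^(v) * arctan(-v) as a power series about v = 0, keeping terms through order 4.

v^4/6 - v^3/6 - v^2 - v

Take the Cauchy product of the two expansions.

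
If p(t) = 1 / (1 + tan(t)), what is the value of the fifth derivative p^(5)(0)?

-256

Write 1/(1+u) = 1 - u + u^2 - u^3 + ... and substitute the series for u.
The coefficient of t^5 in the expansion is -32/15, so p^(5)(0) = 5! * (-32/15) = -256.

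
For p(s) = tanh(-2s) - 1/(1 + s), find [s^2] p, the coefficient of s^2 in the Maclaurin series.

-1

Expand each term separately and add.
p(0) = -1
p′(0) = -1
p′′(0) = -2
Then c_k = p^(k)(0)/k! gives each Taylor coefficient.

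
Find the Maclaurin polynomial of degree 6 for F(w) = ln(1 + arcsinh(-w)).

-4*w^6/45 - 13*w^5/120 - w^4/12 - w^3/6 - w^2/2 - w

Substitute the inner expansion into the outer series and collect powers.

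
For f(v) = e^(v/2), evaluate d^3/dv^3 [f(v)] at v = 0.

1/8

Compute the successive derivatives at the expansion point and divide by k!.
The coefficient of v^3 in the expansion is 1/48, so f′′′(0) = 3! * (1/48) = 1/8.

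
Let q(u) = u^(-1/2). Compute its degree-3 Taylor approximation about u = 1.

q(1) = 1
q′(1) = -1/2
q′′(1) = 3/4
q′′′(1) = -15/8

-5*(u - 1)^3/16 + 3*(u - 1)^2/8 - (u - 1)/2 + 1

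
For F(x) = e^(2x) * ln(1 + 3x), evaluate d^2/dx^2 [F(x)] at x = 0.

Expand each factor separately, then convolve coefficients.
The coefficient of x^2 in the expansion is 3/2, so F′′(0) = 2! * (3/2) = 3.

3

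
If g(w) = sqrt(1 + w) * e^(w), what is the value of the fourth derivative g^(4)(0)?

Write out both Maclaurin series and multiply, keeping only the needed powers.
The coefficient of w^4 in the expansion is 11/128, so g^(4)(0) = 4! * (11/128) = 33/16.

33/16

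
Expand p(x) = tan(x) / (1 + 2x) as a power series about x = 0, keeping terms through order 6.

-524*x^6/15 + 262*x^5/15 - 26*x^4/3 + 13*x^3/3 - 2*x^2 + x

Expand each factor separately, then convolve coefficients.
p(0) = 0
p′(0) = 1
p′′(0) = -4
p′′′(0) = 26
p^(4)(0) = -208
p^(5)(0) = 2096
p^(6)(0) = -25152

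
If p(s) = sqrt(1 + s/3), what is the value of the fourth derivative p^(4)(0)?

The coefficient of s^4 in the expansion is -5/10368, so p^(4)(0) = 4! * (-5/10368) = -5/432.

-5/432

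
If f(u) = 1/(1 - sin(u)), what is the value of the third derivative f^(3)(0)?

5

Let u equal the inner series; expand the outer function in u and truncate.
The coefficient of u^3 in the expansion is 5/6, so f′′′(0) = 3! * (5/6) = 5.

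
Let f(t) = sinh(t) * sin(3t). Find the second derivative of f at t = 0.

Take the Cauchy product of the two expansions.
From the series, [t^2] f = 3; multiply by 2! = 2 to get 6.

6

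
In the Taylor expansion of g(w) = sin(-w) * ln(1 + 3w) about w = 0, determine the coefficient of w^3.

Expand each factor separately, then convolve coefficients.
g(0) = 0
g′(0) = 0
g′′(0) = -6
g′′′(0) = 27
Then c_k = g^(k)(0)/k! gives each Taylor coefficient.

9/2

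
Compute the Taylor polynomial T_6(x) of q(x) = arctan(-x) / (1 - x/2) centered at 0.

-43*x^6/480 - 43*x^5/240 + x^4/24 + x^3/12 - x^2/2 - x

Write out both Maclaurin series and multiply, keeping only the needed powers.
q(0) = 0
q′(0) = -1
q′′(0) = -1
q′′′(0) = 1/2
q^(4)(0) = 1
q^(5)(0) = -43/2
q^(6)(0) = -129/2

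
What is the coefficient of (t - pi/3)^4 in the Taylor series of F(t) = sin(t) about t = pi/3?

F(pi/3) = sqrt(3)/2
F′(pi/3) = 1/2
F′′(pi/3) = -sqrt(3)/2
F′′′(pi/3) = -1/2
F^(4)(pi/3) = sqrt(3)/2

sqrt(3)/48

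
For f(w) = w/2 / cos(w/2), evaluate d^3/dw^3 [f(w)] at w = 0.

Write the quotient as an unknown series and match coefficients against numerator = denominator · series.
From the series, [w^3] f = 1/16; multiply by 3! = 6 to get 3/8.

3/8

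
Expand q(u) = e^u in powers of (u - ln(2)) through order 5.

(u - ln(2))^5/60 + (u - ln(2))^4/12 + (u - ln(2))^3/3 + (u - ln(2))^2 + 2*(u - ln(2)) + 2

q(ln(2)) = 2
q′(ln(2)) = 2
q′′(ln(2)) = 2
q′′′(ln(2)) = 2
q^(4)(ln(2)) = 2
q^(5)(ln(2)) = 2
Then c_k = q^(k)(ln(2))/k! gives each Taylor coefficient.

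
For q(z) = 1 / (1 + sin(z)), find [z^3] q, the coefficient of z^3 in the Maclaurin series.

-5/6

Write 1/(1+u) = 1 - u + u^2 - u^3 + ... and substitute the series for u.
[z^0] = 1;  [z^1] = -1;  [z^2] = 1;  [z^3] = -5/6.
So c_3 = q′′′(0)/3! = -5/6.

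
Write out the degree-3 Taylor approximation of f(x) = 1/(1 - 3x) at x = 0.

[x^0] = 1;  [x^1] = 3;  [x^2] = 9;  [x^3] = 27.

27*x^3 + 9*x^2 + 3*x + 1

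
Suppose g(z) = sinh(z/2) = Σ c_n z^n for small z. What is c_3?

Compute the successive derivatives at the expansion point and divide by k!.
g(0) = 0
g′(0) = 1/2
g′′(0) = 0
g′′′(0) = 1/8
Then c_k = g^(k)(0)/k! gives each Taylor coefficient.

1/48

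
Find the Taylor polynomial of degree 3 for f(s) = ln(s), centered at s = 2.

f(2) = ln(2)
f′(2) = 1/2
f′′(2) = -1/4
f′′′(2) = 1/4

(s - 2)^3/24 - (s - 2)^2/8 + (s - 2)/2 + ln(2)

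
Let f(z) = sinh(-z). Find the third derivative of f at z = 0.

-1

The coefficient of z^3 in the expansion is -1/6, so f′′′(0) = 3! * (-1/6) = -1.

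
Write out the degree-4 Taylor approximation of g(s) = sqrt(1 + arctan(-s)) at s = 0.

17*s^4/384 + 5*s^3/48 - s^2/8 - s/2 + 1

Let u equal the inner series; expand the outer function in u and truncate.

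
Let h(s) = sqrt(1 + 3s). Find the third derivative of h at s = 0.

Differentiate repeatedly and evaluate at the center.
From the series, [s^3] h = 27/16; multiply by 3! = 6 to get 81/8.

81/8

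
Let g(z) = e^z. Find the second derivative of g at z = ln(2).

The coefficient of (z - ln(2))^2 in the expansion is 1, so g′′(ln(2)) = 2! * (1) = 2.

2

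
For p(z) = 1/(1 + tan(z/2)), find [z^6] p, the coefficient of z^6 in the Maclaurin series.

61/1440

Substitute the inner expansion into the outer series and collect powers.
[z^0] = 1;  [z^1] = -1/2;  [z^2] = 1/4;  [z^3] = -1/6;  [z^4] = 5/48;  [z^5] = -1/15;  [z^6] = 61/1440.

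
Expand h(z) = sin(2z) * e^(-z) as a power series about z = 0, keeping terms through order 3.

Write out both Maclaurin series and multiply, keeping only the needed powers.
[z^0] = 0;  [z^1] = 2;  [z^2] = -2;  [z^3] = -1/3.

-z^3/3 - 2*z^2 + 2*z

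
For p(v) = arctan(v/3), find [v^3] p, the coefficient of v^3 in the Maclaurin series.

-1/81

Use the known series and substitute for the argument.
p(0) = 0
p′(0) = 1/3
p′′(0) = 0
p′′′(0) = -2/27
Then c_k = p^(k)(0)/k! gives each Taylor coefficient.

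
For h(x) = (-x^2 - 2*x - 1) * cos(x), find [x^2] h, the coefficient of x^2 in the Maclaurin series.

Multiply each power in the prefactor through the base expansion.
h(0) = -1
h′(0) = -2
h′′(0) = -1
Dividing each by k! gives the coefficients c_0, ..., c_2.

-1/2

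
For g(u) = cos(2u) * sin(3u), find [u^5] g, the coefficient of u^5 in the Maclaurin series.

Write out both Maclaurin series and multiply, keeping only the needed powers.

521/40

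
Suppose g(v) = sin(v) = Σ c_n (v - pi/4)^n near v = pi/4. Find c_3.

-sqrt(2)/12

c_3 = g′′′(pi/4)/3! = -sqrt(2)/12.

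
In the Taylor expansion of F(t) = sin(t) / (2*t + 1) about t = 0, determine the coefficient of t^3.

23/6

Expand 1/(denominator) as a geometric series and multiply by the numerator's series.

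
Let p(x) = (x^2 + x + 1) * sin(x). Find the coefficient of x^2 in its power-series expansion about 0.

Multiply each power in the prefactor through the base expansion.
p(0) = 0
p′(0) = 1
p′′(0) = 2

1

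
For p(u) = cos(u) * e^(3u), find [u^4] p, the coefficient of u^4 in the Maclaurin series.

7/6

Take the Cauchy product of the two expansions.
[u^0] = 1;  [u^1] = 3;  [u^2] = 4;  [u^3] = 3;  [u^4] = 7/6.
So c_4 = p^(4)(0)/4! = 7/6.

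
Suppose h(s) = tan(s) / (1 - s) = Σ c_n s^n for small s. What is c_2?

1

Expand each factor separately, then convolve coefficients.
h(0) = 0
h′(0) = 1
h′′(0) = 2
So c_2 = h′′(0)/2! = 1.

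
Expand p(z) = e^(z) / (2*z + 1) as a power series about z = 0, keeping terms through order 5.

Use 1/(1 - r) = Σ r^k on the denominator, then take the Cauchy product.
[z^0] = 1;  [z^1] = -1;  [z^2] = 5/2;  [z^3] = -29/6;  [z^4] = 233/24;  [z^5] = -2329/120.

-2329*z^5/120 + 233*z^4/24 - 29*z^3/6 + 5*z^2/2 - z + 1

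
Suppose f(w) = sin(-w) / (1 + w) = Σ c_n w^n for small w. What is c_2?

1

Write out both Maclaurin series and multiply, keeping only the needed powers.
[w^0] = 0;  [w^1] = -1;  [w^2] = 1.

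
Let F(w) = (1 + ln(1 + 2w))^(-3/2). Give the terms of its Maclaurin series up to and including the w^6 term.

Substitute the inner expansion into the outer series and collect powers.
F(0) = 1
F′(0) = -3
F′′(0) = 21
F′′′(0) = -219
F^(4)(0) = 3009
F^(5)(0) = -51147
F^(6)(0) = 1034565

68971*w^6/48 - 17049*w^5/40 + 1003*w^4/8 - 73*w^3/2 + 21*w^2/2 - 3*w + 1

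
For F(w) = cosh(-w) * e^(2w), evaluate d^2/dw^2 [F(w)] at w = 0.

Write out both Maclaurin series and multiply, keeping only the needed powers.
The coefficient of w^2 in the expansion is 5/2, so F′′(0) = 2! * (5/2) = 5.

5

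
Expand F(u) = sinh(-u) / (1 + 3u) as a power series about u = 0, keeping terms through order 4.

Write out both Maclaurin series and multiply, keeping only the needed powers.
F(0) = 0
F′(0) = -1
F′′(0) = 6
F′′′(0) = -55
F^(4)(0) = 660
Dividing each by k! gives the coefficients c_0, ..., c_4.

55*u^4/2 - 55*u^3/6 + 3*u^2 - u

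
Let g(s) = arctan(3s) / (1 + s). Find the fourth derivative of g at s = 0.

144

Multiply the two series term by term and collect like powers.
From the series, [s^4] g = 6; multiply by 4! = 24 to get 144.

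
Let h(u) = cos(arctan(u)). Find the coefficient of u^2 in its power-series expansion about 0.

Compose series: expand the inner function first, then feed it into the outer expansion.
h(0) = 1
h′(0) = 0
h′′(0) = -1
Dividing each by k! gives the coefficients c_0, ..., c_2.

-1/2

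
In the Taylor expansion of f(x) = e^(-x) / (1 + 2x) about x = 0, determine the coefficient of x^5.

Write out both Maclaurin series and multiply, keeping only the needed powers.
[x^0] = 1;  [x^1] = -3;  [x^2] = 13/2;  [x^3] = -79/6;  [x^4] = 211/8;  [x^5] = -6331/120.

-6331/120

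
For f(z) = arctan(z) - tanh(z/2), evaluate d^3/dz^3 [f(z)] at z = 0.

Combine the two series term by term.
From the series, [z^3] f = -7/24; multiply by 3! = 6 to get -7/4.

-7/4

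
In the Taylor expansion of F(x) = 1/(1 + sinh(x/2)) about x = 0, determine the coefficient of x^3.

-7/48

Plug the Maclaurin series of the inner function into that of the outer and collect terms.
So c_3 = F′′′(0)/3! = -7/48.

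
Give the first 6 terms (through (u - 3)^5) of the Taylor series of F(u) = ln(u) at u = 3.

(u - 3)^5/1215 - (u - 3)^4/324 + (u - 3)^3/81 - (u - 3)^2/18 + (u - 3)/3 + ln(3)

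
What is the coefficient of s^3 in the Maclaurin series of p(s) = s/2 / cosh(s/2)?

Divide the numerator series by the denominator series (power-series long division).
p(0) = 0
p′(0) = 1/2
p′′(0) = 0
p′′′(0) = -3/8
So c_3 = p′′′(0)/3! = -1/16.

-1/16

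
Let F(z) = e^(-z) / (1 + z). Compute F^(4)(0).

65

Expand each factor separately, then convolve coefficients.
From the series, [z^4] F = 65/24; multiply by 4! = 24 to get 65.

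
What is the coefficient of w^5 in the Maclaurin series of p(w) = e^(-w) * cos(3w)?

-79/30

Take the Cauchy product of the two expansions.
[w^0] = 1;  [w^1] = -1;  [w^2] = -4;  [w^3] = 13/3;  [w^4] = 7/6;  [w^5] = -79/30.
So c_5 = p^(5)(0)/5! = -79/30.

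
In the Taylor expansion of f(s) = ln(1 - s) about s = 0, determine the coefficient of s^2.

-1/2

c_2 = f′′(0)/2! = -1/2.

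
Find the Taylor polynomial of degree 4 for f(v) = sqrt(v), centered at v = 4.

f(4) = 2
f′(4) = 1/4
f′′(4) = -1/32
f′′′(4) = 3/256
f^(4)(4) = -15/2048
Then c_k = f^(k)(4)/k! gives each Taylor coefficient.

-5*(v - 4)^4/16384 + (v - 4)^3/512 - (v - 4)^2/64 + (v - 4)/4 + 2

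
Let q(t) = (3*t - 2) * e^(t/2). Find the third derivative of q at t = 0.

2

Distribute the polynomial across the series and collect like powers.
From the series, [t^3] q = 1/3; multiply by 3! = 6 to get 2.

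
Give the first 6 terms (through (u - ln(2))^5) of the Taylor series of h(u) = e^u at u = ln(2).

(u - ln(2))^5/60 + (u - ln(2))^4/12 + (u - ln(2))^3/3 + (u - ln(2))^2 + 2*(u - ln(2)) + 2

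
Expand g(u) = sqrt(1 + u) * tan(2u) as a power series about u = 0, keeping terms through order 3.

Expand each factor separately, then convolve coefficients.
g(0) = 0
g′(0) = 2
g′′(0) = 2
g′′′(0) = 29/2

29*u^3/12 + u^2 + 2*u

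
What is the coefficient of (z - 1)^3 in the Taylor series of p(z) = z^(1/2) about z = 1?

Use the known series and substitute for the argument.

1/16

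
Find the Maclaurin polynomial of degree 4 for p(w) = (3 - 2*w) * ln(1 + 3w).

-315*w^4/4 + 36*w^3 - 39*w^2/2 + 9*w

Multiply each power in the prefactor through the base expansion.
p(0) = 0
p′(0) = 9
p′′(0) = -39
p′′′(0) = 216
p^(4)(0) = -1890
Then c_k = p^(k)(0)/k! gives each Taylor coefficient.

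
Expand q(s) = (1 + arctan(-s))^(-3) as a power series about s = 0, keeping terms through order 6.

166*s^6/15 + 58*s^5/5 + 11*s^4 + 9*s^3 + 6*s^2 + 3*s + 1

Let u equal the inner series; expand the outer function in u and truncate.
[s^0] = 1;  [s^1] = 3;  [s^2] = 6;  [s^3] = 9;  [s^4] = 11;  [s^5] = 58/5;  [s^6] = 166/15.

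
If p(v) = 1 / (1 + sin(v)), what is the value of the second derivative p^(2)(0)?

Expand as Σ (-1)^k u^k with u equal to the inner function's series.
From the series, [v^2] p = 1; multiply by 2! = 2 to get 2.

2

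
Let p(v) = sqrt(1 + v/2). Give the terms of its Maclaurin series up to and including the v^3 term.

v^3/128 - v^2/32 + v/4 + 1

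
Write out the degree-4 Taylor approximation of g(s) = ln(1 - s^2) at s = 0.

Use the known series and substitute for the argument.
[s^0] = 0;  [s^1] = 0;  [s^2] = -1;  [s^3] = 0;  [s^4] = -1/2.

-s^4/2 - s^2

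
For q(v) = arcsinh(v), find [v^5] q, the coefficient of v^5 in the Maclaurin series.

3/40

q(0) = 0
q′(0) = 1
q′′(0) = 0
q′′′(0) = -1
q^(4)(0) = 0
q^(5)(0) = 9
Dividing each by k! gives the coefficients c_0, ..., c_5.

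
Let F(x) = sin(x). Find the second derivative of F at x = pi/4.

-sqrt(2)/2

From the series, [(x - pi/4)^2] F = -sqrt(2)/4; multiply by 2! = 2 to get -sqrt(2)/2.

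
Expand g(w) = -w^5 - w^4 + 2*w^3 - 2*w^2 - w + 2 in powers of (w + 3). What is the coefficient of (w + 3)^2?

196

g(-3) = 95
g′(-3) = -232
g′′(-3) = 392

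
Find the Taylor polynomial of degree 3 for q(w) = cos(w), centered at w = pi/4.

Apply the Taylor formula c_k = f^(k)(a)/k!.
[(w - pi/4)^0] = sqrt(2)/2;  [(w - pi/4)^1] = -sqrt(2)/2;  [(w - pi/4)^2] = -sqrt(2)/4;  [(w - pi/4)^3] = sqrt(2)/12.

sqrt(2)*(w - pi/4)^3/12 - sqrt(2)*(w - pi/4)^2/4 - sqrt(2)*(w - pi/4)/2 + sqrt(2)/2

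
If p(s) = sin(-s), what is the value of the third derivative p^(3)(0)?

The coefficient of s^3 in the expansion is 1/6, so p′′′(0) = 3! * (1/6) = 1.

1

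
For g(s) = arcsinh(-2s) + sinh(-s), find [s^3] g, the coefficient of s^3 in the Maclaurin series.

Expand each term separately and add.
g(0) = 0
g′(0) = -3
g′′(0) = 0
g′′′(0) = 7
So c_3 = g′′′(0)/3! = 7/6.

7/6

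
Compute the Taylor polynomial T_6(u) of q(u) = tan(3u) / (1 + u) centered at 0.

Expand each factor separately, then convolve coefficients.
q(0) = 0
q′(0) = 3
q′′(0) = -6
q′′′(0) = 72
q^(4)(0) = -288
q^(5)(0) = 5328
q^(6)(0) = -31968

-222*u^6/5 + 222*u^5/5 - 12*u^4 + 12*u^3 - 3*u^2 + 3*u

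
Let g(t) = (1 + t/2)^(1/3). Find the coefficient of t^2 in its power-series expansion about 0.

-1/36

Apply the Taylor formula c_k = f^(k)(a)/k!.
g(0) = 1
g′(0) = 1/6
g′′(0) = -1/18
So c_2 = g′′(0)/2! = -1/36.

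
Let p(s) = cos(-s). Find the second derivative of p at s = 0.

-1

Compute the successive derivatives at the expansion point and divide by k!.
The coefficient of s^2 in the expansion is -1/2, so p′′(0) = 2! * (-1/2) = -1.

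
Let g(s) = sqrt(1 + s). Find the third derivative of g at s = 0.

From the series, [s^3] g = 1/16; multiply by 3! = 6 to get 3/8.

3/8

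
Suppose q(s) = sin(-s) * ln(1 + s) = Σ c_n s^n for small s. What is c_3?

Multiply the two series term by term and collect like powers.
So c_3 = q′′′(0)/3! = 1/2.

1/2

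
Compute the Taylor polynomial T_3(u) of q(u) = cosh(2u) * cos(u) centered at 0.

3*u^2/2 + 1

Expand each factor separately, then convolve coefficients.
[u^0] = 1;  [u^1] = 0;  [u^2] = 3/2;  [u^3] = 0.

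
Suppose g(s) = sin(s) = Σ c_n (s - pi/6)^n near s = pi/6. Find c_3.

Differentiate repeatedly and evaluate at the center.
[(s - pi/6)^0] = 1/2;  [(s - pi/6)^1] = sqrt(3)/2;  [(s - pi/6)^2] = -1/4;  [(s - pi/6)^3] = -sqrt(3)/12.

-sqrt(3)/12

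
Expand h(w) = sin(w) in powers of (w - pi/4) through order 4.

Compute the successive derivatives at the expansion point and divide by k!.
h(pi/4) = sqrt(2)/2
h′(pi/4) = sqrt(2)/2
h′′(pi/4) = -sqrt(2)/2
h′′′(pi/4) = -sqrt(2)/2
h^(4)(pi/4) = sqrt(2)/2
Dividing each by k! gives the coefficients c_0, ..., c_4.

sqrt(2)*(w - pi/4)^4/48 - sqrt(2)*(w - pi/4)^3/12 - sqrt(2)*(w - pi/4)^2/4 + sqrt(2)*(w - pi/4)/2 + sqrt(2)/2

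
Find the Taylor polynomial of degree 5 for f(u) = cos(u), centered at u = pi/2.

Compute the successive derivatives at the expansion point and divide by k!.

-(u - pi/2)^5/120 + (u - pi/2)^3/6 - (u - pi/2)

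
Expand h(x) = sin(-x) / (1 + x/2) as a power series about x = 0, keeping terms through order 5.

-7*x^5/240 + x^4/24 - x^3/12 + x^2/2 - x

Write out both Maclaurin series and multiply, keeping only the needed powers.
h(0) = 0
h′(0) = -1
h′′(0) = 1
h′′′(0) = -1/2
h^(4)(0) = 1
h^(5)(0) = -7/2
Dividing each by k! gives the coefficients c_0, ..., c_5.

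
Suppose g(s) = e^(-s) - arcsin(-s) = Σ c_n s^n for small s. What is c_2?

1/2

Combine the two series term by term.
So c_2 = g′′(0)/2! = 1/2.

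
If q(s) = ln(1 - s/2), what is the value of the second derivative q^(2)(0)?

-1/4

The coefficient of s^2 in the expansion is -1/8, so q′′(0) = 2! * (-1/8) = -1/4.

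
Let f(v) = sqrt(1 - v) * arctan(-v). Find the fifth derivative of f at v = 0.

Expand each factor separately, then convolve coefficients.
The coefficient of v^5 in the expansion is -389/1920, so f^(5)(0) = 5! * (-389/1920) = -389/16.

-389/16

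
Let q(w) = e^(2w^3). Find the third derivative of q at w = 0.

Compute the successive derivatives at the expansion point and divide by k!.
The coefficient of w^3 in the expansion is 2, so q′′′(0) = 3! * (2) = 12.

12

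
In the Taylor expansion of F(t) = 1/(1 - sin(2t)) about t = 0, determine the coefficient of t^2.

Substitute the inner expansion into the outer series and collect powers.
F(0) = 1
F′(0) = 2
F′′(0) = 8
Dividing each by k! gives the coefficients c_0, ..., c_2.

4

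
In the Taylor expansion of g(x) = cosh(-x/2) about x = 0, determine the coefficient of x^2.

1/8

Use the known series and substitute for the argument.
So c_2 = g′′(0)/2! = 1/8.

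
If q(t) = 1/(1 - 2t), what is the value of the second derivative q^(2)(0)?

Differentiate repeatedly and evaluate at the center.
From the series, [t^2] q = 4; multiply by 2! = 2 to get 8.

8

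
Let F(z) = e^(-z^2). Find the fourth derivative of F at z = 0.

12

The coefficient of z^4 in the expansion is 1/2, so F^(4)(0) = 4! * (1/2) = 12.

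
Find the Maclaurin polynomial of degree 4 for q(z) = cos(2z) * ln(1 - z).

Multiply the two series term by term and collect like powers.

3*z^4/4 + 5*z^3/3 - z^2/2 - z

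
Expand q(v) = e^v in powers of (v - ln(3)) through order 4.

[(v - ln(3))^0] = 3;  [(v - ln(3))^1] = 3;  [(v - ln(3))^2] = 3/2;  [(v - ln(3))^3] = 1/2;  [(v - ln(3))^4] = 1/8.

(v - ln(3))^4/8 + (v - ln(3))^3/2 + 3*(v - ln(3))^2/2 + 3*(v - ln(3)) + 3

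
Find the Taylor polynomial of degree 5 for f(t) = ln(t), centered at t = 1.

(t - 1)^5/5 - (t - 1)^4/4 + (t - 1)^3/3 - (t - 1)^2/2 + (t - 1)

f(1) = 0
f′(1) = 1
f′′(1) = -1
f′′′(1) = 2
f^(4)(1) = -6
f^(5)(1) = 24
Dividing each by k! gives the coefficients c_0, ..., c_5.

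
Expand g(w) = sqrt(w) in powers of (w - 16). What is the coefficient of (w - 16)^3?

1/16384

[(w - 16)^0] = 4;  [(w - 16)^1] = 1/8;  [(w - 16)^2] = -1/512;  [(w - 16)^3] = 1/16384.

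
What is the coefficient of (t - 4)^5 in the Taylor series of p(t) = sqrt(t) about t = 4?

7/131072

Differentiate repeatedly and evaluate at the center.
[(t - 4)^0] = 2;  [(t - 4)^1] = 1/4;  [(t - 4)^2] = -1/64;  [(t - 4)^3] = 1/512;  [(t - 4)^4] = -5/16384;  [(t - 4)^5] = 7/131072.
So c_5 = p^(5)(4)/5! = 7/131072.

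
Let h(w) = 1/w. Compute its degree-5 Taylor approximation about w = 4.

-(w - 4)^5/4096 + (w - 4)^4/1024 - (w - 4)^3/256 + (w - 4)^2/64 - (w - 4)/16 + 1/4

[(w - 4)^0] = 1/4;  [(w - 4)^1] = -1/16;  [(w - 4)^2] = 1/64;  [(w - 4)^3] = -1/256;  [(w - 4)^4] = 1/1024;  [(w - 4)^5] = -1/4096.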